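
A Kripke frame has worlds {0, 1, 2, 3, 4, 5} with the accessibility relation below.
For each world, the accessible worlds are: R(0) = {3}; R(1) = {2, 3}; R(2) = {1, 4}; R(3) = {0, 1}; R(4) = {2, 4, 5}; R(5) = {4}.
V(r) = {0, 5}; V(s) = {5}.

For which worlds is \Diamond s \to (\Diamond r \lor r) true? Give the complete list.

0, 1, 2, 3, 4, 5

Let φ = \Diamond s \to (\Diamond r \lor r). Evaluate φ at each world:
  0 (successors {3}): φ is true.
  1 (successors {2, 3}): φ is true.
  2 (successors {1, 4}): φ is true.
  3 (successors {0, 1}): φ is true.
  4 (successors {2, 4, 5}): φ is true.
  5 (successors {4}): φ is true.
For instance, at 1:
  At 1: \Diamond s is false, \Diamond r \lor r is false, so \Diamond s \to (\Diamond r \lor r) is true.
    At 1: \Diamond s requires s at some successor in {2, 3}.
      At 2: s is false.
      At 3: s is false.
    So \Diamond s is false at 1.
    At 1: \Diamond r is false, r is false, so \Diamond r \lor r is false.
      At 1: \Diamond r requires r at some successor in {2, 3}.
        At 2: r is false.
        At 3: r is false.
      So \Diamond r is false at 1.
Satisfying worlds: {0, 1, 2, 3, 4, 5}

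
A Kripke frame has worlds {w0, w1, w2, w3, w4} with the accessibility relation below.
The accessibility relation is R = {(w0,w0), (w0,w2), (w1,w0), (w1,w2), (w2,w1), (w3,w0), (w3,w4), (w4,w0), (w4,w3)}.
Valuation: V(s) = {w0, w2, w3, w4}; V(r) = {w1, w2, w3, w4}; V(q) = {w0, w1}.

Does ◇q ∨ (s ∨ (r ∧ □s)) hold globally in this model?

Let φ = ◇q ∨ (s ∨ (r ∧ □s)). Evaluate φ at each world:
  w0 (successors {w0, w2}): φ is true.
  w1 (successors {w0, w2}): φ is true.
  w2 (successors {w1}): φ is true.
  w3 (successors {w0, w4}): φ is true.
  w4 (successors {w0, w3}): φ is true.
For instance, at w2:
  At w2: ◇q is true, s ∨ (r ∧ □s) is true, so ◇q ∨ (s ∨ (r ∧ □s)) is true.
    At w2: ◇q requires q at some successor in {w1}.
      q holds at w1, so ◇q is true at w2.
    At w2: s is true, r ∧ □s is false, so s ∨ (r ∧ □s) is true.
      At w2: r is true, □s is false, so r ∧ □s is false.

Yes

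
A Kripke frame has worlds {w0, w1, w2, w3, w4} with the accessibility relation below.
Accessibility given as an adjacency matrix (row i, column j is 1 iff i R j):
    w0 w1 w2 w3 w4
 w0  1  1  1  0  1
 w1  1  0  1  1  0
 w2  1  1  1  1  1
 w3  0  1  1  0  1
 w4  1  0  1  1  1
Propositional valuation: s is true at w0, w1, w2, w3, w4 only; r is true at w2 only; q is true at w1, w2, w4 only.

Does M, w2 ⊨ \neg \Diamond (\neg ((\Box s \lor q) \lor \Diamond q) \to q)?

No

Recall that \Box ψ holds at a world iff ψ holds at every accessible world, and \Diamond ψ holds iff ψ holds at some accessible world.
At w2: \Diamond (\neg ((\Box s \lor q) \lor \Diamond q) \to q) is true, so \neg \Diamond (\neg ((\Box s \lor q) \lor \Diamond q) \to q) is false.
  At w2: \Diamond (\neg ((\Box s \lor q) \lor \Diamond q) \to q) requires \neg ((\Box s \lor q) \lor \Diamond q) \to q at some successor in {w0, w1, w2, w3, w4}.
    \neg ((\Box s \lor q) \lor \Diamond q) \to q holds at w0, so \Diamond (\neg ((\Box s \lor q) \lor \Diamond q) \to q) is true at w2.
      At w0: \neg ((\Box s \lor q) \lor \Diamond q) is false, q is false, so \neg ((\Box s \lor q) \lor \Diamond q) \to q is true.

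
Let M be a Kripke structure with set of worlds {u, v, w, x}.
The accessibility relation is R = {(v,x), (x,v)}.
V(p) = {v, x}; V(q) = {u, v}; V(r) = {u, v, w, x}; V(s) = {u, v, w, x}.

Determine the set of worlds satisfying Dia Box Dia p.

v, x

Recall that Box ψ holds at a world iff ψ holds at every accessible world, and Dia ψ holds iff ψ holds at some accessible world.
Let φ = Dia Box Dia p. Evaluate φ at each world:
  u (successors ∅): φ is false.
  v (successors {x}): φ is true.
  w (successors ∅): φ is false.
  x (successors {v}): φ is true.
For instance, at x:
  At x: Dia Box Dia p requires Box Dia p at some successor in {v}.
    Box Dia p holds at v, so Dia Box Dia p is true at x.
      At v: Box Dia p requires Dia p at every successor {x}.
        At x: Dia p is true.
      So Box Dia p is true at v.
Satisfying worlds: {v, x}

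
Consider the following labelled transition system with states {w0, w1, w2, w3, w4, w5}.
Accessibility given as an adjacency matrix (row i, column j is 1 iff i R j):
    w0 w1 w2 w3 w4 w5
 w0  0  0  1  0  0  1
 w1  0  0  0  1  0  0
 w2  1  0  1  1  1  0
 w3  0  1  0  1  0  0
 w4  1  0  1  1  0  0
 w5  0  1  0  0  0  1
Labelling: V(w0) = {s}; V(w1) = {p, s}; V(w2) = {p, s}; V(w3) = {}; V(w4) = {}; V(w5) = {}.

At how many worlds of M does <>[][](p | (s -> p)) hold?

6

Let φ = <>[][](p | (s -> p)). Evaluate φ at each world:
  w0 (successors {w2, w5}): φ is true.
  w1 (successors {w3}): φ is true.
  w2 (successors {w0, w2, w3, w4}): φ is true.
  w3 (successors {w1, w3}): φ is true.
  w4 (successors {w0, w2, w3}): φ is true.
  w5 (successors {w1, w5}): φ is true.
For instance, at w5:
  At w5: <>[][](p | (s -> p)) requires [][](p | (s -> p)) at some successor in {w1, w5}.
    [][](p | (s -> p)) holds at w1, so <>[][](p | (s -> p)) is true at w5.
      At w1: [][](p | (s -> p)) requires [](p | (s -> p)) at every successor {w3}.
        At w3: [](p | (s -> p)) is true.
      So [][](p | (s -> p)) is true at w1.
Satisfying worlds: {w0, w1, w2, w3, w4, w5}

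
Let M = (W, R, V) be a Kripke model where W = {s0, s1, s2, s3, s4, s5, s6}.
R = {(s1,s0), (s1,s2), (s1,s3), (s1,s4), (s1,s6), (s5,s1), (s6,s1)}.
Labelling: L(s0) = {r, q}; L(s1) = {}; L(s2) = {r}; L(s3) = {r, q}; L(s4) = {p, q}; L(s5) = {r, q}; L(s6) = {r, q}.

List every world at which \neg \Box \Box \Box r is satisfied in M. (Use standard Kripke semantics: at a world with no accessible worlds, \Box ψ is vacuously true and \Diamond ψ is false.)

Let φ = \neg \Box \Box \Box r. Evaluate φ at each world:
  s0 (successors ∅): φ is false.
  s1 (successors {s0, s2, s3, s4, s6}): φ is true.
  s2 (successors ∅): φ is false.
  s3 (successors ∅): φ is false.
  s4 (successors ∅): φ is false.
  s5 (successors {s1}): φ is true.
  s6 (successors {s1}): φ is true.
For instance, at s6:
  At s6: \Box \Box \Box r is false, so \neg \Box \Box \Box r is true.
    At s6: \Box \Box \Box r requires \Box \Box r at every successor {s1}.
      \Box \Box r fails at s1, so \Box \Box \Box r is false at s6.
Satisfying worlds: {s1, s5, s6}

s1, s5, s6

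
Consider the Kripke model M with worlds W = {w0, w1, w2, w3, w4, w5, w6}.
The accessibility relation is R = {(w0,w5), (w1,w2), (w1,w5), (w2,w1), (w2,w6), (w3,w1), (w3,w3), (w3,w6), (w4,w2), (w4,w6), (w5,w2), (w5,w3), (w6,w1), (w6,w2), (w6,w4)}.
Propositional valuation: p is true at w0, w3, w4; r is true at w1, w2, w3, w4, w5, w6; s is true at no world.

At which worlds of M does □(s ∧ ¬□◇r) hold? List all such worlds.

Let φ = □(s ∧ ¬□◇r). Evaluate φ at each world:
  w0 (successors {w5}): φ is false.
  w1 (successors {w2, w5}): φ is false.
  w2 (successors {w1, w6}): φ is false.
  w3 (successors {w1, w3, w6}): φ is false.
  w4 (successors {w2, w6}): φ is false.
  w5 (successors {w2, w3}): φ is false.
  w6 (successors {w1, w2, w4}): φ is false.
For instance, at w6:
  At w6: □(s ∧ ¬□◇r) requires s ∧ ¬□◇r at every successor {w1, w2, w4}.
    s ∧ ¬□◇r fails at w1, so □(s ∧ ¬□◇r) is false at w6.
      At w1: s is false, ¬□◇r is false, so s ∧ ¬□◇r is false.
Satisfying worlds: none.

none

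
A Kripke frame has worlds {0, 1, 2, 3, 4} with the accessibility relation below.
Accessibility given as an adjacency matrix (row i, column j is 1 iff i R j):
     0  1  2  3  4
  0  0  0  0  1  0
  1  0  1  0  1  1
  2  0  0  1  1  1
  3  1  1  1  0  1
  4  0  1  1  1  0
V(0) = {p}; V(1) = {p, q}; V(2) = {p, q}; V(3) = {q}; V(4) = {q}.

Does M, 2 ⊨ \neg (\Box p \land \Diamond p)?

Recall that \Box ψ holds at a world iff ψ holds at every accessible world, and \Diamond ψ holds iff ψ holds at some accessible world.
At 2: \Box p \land \Diamond p is false, so \neg (\Box p \land \Diamond p) is true.
  At 2: \Box p is false, \Diamond p is true, so \Box p \land \Diamond p is false.
    At 2: \Box p requires p at every successor {2, 3, 4}.
      p fails at 3, so \Box p is false at 2.
    At 2: \Diamond p requires p at some successor in {2, 3, 4}.
      p holds at 2, so \Diamond p is true at 2.

Yes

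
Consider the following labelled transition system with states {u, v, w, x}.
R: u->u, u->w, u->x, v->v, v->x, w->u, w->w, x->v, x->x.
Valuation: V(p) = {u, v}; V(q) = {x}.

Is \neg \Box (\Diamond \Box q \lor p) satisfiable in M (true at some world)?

Yes

Let φ = \neg \Box (\Diamond \Box q \lor p). Evaluate φ at each world:
  u (successors {u, w, x}): φ is true.
  v (successors {v, x}): φ is true.
  w (successors {u, w}): φ is true.
  x (successors {v, x}): φ is true.
Detail at u (witness):
  At u: \Box (\Diamond \Box q \lor p) is false, so \neg \Box (\Diamond \Box q \lor p) is true.
    At u: \Box (\Diamond \Box q \lor p) requires \Diamond \Box q \lor p at every successor {u, w, x}.
      \Diamond \Box q \lor p fails at w, so \Box (\Diamond \Box q \lor p) is false at u.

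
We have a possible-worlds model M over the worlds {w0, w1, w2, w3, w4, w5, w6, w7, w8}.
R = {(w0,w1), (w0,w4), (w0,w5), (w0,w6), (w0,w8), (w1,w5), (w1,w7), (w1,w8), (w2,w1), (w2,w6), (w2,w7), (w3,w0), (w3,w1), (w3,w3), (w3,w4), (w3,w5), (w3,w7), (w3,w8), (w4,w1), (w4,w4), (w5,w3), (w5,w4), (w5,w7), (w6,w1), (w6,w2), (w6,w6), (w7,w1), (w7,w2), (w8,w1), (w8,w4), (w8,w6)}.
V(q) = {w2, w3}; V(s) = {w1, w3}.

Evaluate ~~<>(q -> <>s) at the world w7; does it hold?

Yes

At w7: ~<>(q -> <>s) is false, so ~~<>(q -> <>s) is true.
  At w7: <>(q -> <>s) is true, so ~<>(q -> <>s) is false.
    At w7: <>(q -> <>s) requires q -> <>s at some successor in {w1, w2}.
      q -> <>s holds at w1, so <>(q -> <>s) is true at w7.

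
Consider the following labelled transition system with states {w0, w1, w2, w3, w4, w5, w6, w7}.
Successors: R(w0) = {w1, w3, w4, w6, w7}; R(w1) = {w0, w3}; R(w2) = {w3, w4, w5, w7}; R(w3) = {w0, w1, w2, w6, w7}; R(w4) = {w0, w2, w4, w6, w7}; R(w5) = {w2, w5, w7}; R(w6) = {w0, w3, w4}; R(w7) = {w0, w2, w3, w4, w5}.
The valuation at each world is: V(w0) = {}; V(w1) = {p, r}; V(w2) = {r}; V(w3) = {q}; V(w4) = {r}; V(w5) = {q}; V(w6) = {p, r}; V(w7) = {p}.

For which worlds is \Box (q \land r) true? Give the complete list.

none

Let φ = \Box (q \land r). Evaluate φ at each world:
  w0 (successors {w1, w3, w4, w6, w7}): φ is false.
  w1 (successors {w0, w3}): φ is false.
  w2 (successors {w3, w4, w5, w7}): φ is false.
  w3 (successors {w0, w1, w2, w6, w7}): φ is false.
  w4 (successors {w0, w2, w4, w6, w7}): φ is false.
  w5 (successors {w2, w5, w7}): φ is false.
  w6 (successors {w0, w3, w4}): φ is false.
  w7 (successors {w0, w2, w3, w4, w5}): φ is false.
For instance, at w7:
  At w7: \Box (q \land r) requires q \land r at every successor {w0, w2, w3, w4, w5}.
    q \land r fails at w0, so \Box (q \land r) is false at w7.
Satisfying worlds: none.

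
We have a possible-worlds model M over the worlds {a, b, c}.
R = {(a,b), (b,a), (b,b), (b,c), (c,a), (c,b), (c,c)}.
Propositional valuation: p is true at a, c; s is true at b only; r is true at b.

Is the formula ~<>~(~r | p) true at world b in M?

Recall that <>ψ holds at a world iff ψ holds at some accessible world.
At b: <>~(~r | p) is true, so ~<>~(~r | p) is false.
  At b: <>~(~r | p) requires ~(~r | p) at some successor in {a, b, c}.
    ~(~r | p) holds at b, so <>~(~r | p) is true at b.

No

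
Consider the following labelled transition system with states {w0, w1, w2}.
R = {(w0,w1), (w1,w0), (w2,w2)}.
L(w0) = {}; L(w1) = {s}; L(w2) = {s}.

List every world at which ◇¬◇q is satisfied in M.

Let φ = ◇¬◇q. Evaluate φ at each world:
  w0 (successors {w1}): φ is true.
  w1 (successors {w0}): φ is true.
  w2 (successors {w2}): φ is true.
For instance, at w1:
  At w1: ◇¬◇q requires ¬◇q at some successor in {w0}.
    ¬◇q holds at w0, so ◇¬◇q is true at w1.
      At w0: ◇q is false, so ¬◇q is true.
Satisfying worlds: {w0, w1, w2}

w0, w1, w2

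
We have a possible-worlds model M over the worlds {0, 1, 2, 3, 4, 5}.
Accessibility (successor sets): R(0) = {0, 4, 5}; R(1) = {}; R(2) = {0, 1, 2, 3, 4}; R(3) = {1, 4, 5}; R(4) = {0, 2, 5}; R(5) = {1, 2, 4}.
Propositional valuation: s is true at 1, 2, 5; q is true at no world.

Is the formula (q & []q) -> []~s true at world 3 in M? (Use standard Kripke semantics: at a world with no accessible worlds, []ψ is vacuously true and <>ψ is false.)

Yes

At 3: q & []q is false, []~s is false, so (q & []q) -> []~s is true.
  At 3: q is false, []q is false, so q & []q is false.
    At 3: []q requires q at every successor {1, 4, 5}.
      q fails at 1, so []q is false at 3.
  At 3: []~s requires ~s at every successor {1, 4, 5}.
    ~s fails at 1, so []~s is false at 3.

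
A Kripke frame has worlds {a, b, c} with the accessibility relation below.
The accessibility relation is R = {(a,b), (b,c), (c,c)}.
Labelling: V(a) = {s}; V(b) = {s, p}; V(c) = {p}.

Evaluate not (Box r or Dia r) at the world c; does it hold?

At c: Box r or Dia r is false, so not (Box r or Dia r) is true.
  At c: Box r is false, Dia r is false, so Box r or Dia r is false.
    At c: Box r requires r at every successor {c}.
      r fails at c, so Box r is false at c.
    At c: Dia r requires r at some successor in {c}.
      At c: r is false.
    So Dia r is false at c.

Yes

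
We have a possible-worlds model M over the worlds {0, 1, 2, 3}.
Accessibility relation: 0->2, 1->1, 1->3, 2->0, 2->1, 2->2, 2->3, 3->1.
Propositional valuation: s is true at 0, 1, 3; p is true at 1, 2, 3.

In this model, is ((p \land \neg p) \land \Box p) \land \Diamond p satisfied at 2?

No

At 2: (p \land \neg p) \land \Box p is false, \Diamond p is true, so ((p \land \neg p) \land \Box p) \land \Diamond p is false.
  At 2: p \land \neg p is false, \Box p is false, so (p \land \neg p) \land \Box p is false.
    At 2: \Box p requires p at every successor {0, 1, 2, 3}.
      p fails at 0, so \Box p is false at 2.
  At 2: \Diamond p requires p at some successor in {0, 1, 2, 3}.
    p holds at 1, so \Diamond p is true at 2.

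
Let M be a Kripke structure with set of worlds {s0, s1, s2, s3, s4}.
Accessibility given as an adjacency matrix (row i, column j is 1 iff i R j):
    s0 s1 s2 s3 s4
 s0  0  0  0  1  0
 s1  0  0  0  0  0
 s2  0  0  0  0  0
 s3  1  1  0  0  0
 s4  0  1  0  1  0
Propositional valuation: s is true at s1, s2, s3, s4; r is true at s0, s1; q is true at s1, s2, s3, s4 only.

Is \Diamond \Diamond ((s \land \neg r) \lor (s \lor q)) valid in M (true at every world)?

Let φ = \Diamond \Diamond ((s \land \neg r) \lor (s \lor q)). Evaluate φ at each world:
  s0 (successors {s3}): φ is true.
  s1 (successors ∅): φ is false.
  s2 (successors ∅): φ is false.
  s3 (successors {s0, s1}): φ is true.
  s4 (successors {s1, s3}): φ is true.
Detail at s1 (counterexample):
  At s1: no accessible worlds, so \Diamond \Diamond ((s \land \neg r) \lor (s \lor q)) is false.

No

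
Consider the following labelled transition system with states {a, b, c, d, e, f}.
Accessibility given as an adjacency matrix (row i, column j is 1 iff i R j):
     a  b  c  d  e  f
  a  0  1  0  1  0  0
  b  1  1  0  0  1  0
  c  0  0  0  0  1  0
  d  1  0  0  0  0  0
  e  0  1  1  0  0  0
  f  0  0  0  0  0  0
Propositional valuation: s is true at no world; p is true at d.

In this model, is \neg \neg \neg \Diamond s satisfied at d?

Yes

At d: \neg \neg \Diamond s is false, so \neg \neg \neg \Diamond s is true.
  At d: \neg \Diamond s is true, so \neg \neg \Diamond s is false.
    At d: \Diamond s is false, so \neg \Diamond s is true.
      At d: \Diamond s requires s at some successor in {a}.
        At a: s is false.
      So \Diamond s is false at d.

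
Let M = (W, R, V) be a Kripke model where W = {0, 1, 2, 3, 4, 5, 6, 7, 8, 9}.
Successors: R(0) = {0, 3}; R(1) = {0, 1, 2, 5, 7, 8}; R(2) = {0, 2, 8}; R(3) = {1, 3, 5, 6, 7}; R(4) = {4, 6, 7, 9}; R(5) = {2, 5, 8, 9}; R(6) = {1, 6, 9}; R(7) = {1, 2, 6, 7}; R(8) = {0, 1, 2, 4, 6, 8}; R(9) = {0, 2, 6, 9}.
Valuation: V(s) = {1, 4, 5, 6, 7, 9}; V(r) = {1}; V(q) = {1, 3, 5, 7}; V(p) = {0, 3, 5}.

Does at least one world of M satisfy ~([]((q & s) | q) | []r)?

Yes

Recall that []ψ holds at a world iff ψ holds at every accessible world, and <>ψ holds iff ψ holds at some accessible world.
Let φ = ~([]((q & s) | q) | []r). Evaluate φ at each world:
  0 (successors {0, 3}): φ is true.
  1 (successors {0, 1, 2, 5, 7, 8}): φ is true.
  2 (successors {0, 2, 8}): φ is true.
  3 (successors {1, 3, 5, 6, 7}): φ is true.
  4 (successors {4, 6, 7, 9}): φ is true.
  5 (successors {2, 5, 8, 9}): φ is true.
  6 (successors {1, 6, 9}): φ is true.
  7 (successors {1, 2, 6, 7}): φ is true.
  8 (successors {0, 1, 2, 4, 6, 8}): φ is true.
  9 (successors {0, 2, 6, 9}): φ is true.
Detail at 0 (witness):
  At 0: []((q & s) | q) | []r is false, so ~([]((q & s) | q) | []r) is true.
    At 0: []((q & s) | q) is false, []r is false, so []((q & s) | q) | []r is false.
      At 0: []((q & s) | q) requires (q & s) | q at every successor {0, 3}.
        (q & s) | q fails at 0, so []((q & s) | q) is false at 0.
      At 0: []r requires r at every successor {0, 3}.
        r fails at 0, so []r is false at 0.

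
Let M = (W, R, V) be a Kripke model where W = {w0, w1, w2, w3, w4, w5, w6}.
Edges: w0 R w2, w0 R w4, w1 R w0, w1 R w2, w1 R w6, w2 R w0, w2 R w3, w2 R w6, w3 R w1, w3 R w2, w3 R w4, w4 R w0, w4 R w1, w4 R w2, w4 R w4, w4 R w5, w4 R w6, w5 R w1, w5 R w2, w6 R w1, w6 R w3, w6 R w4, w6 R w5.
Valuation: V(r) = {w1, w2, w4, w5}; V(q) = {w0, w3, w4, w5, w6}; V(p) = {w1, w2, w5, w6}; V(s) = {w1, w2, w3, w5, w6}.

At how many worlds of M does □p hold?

Recall that □ψ holds at a world iff ψ holds at every accessible world, and ◇ψ holds iff ψ holds at some accessible world.
Let φ = □p. Evaluate φ at each world:
  w0 (successors {w2, w4}): φ is false.
  w1 (successors {w0, w2, w6}): φ is false.
  w2 (successors {w0, w3, w6}): φ is false.
  w3 (successors {w1, w2, w4}): φ is false.
  w4 (successors {w0, w1, w2, w4, w5, w6}): φ is false.
  w5 (successors {w1, w2}): φ is true.
  w6 (successors {w1, w3, w4, w5}): φ is false.
For instance, at w2:
  At w2: □p requires p at every successor {w0, w3, w6}.
    p fails at w0, so □p is false at w2.
Satisfying worlds: {w5}

1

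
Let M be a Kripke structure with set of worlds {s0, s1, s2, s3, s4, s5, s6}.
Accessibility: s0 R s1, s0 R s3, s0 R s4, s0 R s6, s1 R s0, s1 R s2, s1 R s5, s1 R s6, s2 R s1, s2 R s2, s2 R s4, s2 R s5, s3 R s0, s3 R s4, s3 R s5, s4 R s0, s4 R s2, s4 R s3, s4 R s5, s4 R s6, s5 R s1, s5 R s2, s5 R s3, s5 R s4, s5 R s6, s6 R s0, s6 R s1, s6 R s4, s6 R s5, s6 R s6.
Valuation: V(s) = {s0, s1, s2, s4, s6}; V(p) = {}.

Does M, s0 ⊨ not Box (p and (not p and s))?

At s0: Box (p and (not p and s)) is false, so not Box (p and (not p and s)) is true.
  At s0: Box (p and (not p and s)) requires p and (not p and s) at every successor {s1, s3, s4, s6}.
    p and (not p and s) fails at s1, so Box (p and (not p and s)) is false at s0.

Yes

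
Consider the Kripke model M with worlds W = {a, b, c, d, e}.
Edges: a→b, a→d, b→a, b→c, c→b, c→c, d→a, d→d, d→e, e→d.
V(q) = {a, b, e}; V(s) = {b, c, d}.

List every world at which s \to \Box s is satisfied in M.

a, c, e

Let φ = s \to \Box s. Evaluate φ at each world:
  a (successors {b, d}): φ is true.
  b (successors {a, c}): φ is false.
  c (successors {b, c}): φ is true.
  d (successors {a, d, e}): φ is false.
  e (successors {d}): φ is true.
For instance, at b:
  At b: s is true, \Box s is false, so s \to \Box s is false.
    At b: \Box s requires s at every successor {a, c}.
      s fails at a, so \Box s is false at b.
Satisfying worlds: {a, c, e}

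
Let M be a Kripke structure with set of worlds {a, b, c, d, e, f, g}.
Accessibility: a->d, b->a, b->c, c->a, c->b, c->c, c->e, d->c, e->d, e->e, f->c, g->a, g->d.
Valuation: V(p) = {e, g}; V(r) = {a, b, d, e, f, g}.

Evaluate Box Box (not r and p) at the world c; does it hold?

No

At c: Box Box (not r and p) requires Box (not r and p) at every successor {a, b, c, e}.
  Box (not r and p) fails at a, so Box Box (not r and p) is false at c.
    At a: Box (not r and p) requires not r and p at every successor {d}.
      not r and p fails at d, so Box (not r and p) is false at a.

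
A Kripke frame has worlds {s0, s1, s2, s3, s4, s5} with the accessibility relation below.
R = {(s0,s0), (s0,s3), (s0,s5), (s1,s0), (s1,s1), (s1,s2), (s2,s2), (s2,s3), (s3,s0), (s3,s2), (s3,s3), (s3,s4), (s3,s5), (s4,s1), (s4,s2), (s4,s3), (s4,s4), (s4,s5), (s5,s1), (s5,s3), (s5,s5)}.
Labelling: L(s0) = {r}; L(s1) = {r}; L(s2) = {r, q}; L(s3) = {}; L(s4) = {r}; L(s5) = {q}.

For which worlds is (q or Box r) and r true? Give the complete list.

s1, s2

Let φ = (q or Box r) and r. Evaluate φ at each world:
  s0 (successors {s0, s3, s5}): φ is false.
  s1 (successors {s0, s1, s2}): φ is true.
  s2 (successors {s2, s3}): φ is true.
  s3 (successors {s0, s2, s3, s4, s5}): φ is false.
  s4 (successors {s1, s2, s3, s4, s5}): φ is false.
  s5 (successors {s1, s3, s5}): φ is false.
For instance, at s4:
  At s4: q or Box r is false, r is true, so (q or Box r) and r is false.
    At s4: q is false, Box r is false, so q or Box r is false.
      At s4: Box r requires r at every successor {s1, s2, s3, s4, s5}.
        r fails at s3, so Box r is false at s4.
Satisfying worlds: {s1, s2}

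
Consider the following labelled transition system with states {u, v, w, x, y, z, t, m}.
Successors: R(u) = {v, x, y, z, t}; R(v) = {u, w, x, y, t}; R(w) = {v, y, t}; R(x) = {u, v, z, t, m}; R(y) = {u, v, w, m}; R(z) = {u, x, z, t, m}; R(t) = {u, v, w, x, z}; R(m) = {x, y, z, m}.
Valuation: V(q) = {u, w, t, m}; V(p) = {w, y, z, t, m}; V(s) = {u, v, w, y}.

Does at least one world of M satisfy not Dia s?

Recall that Dia ψ holds at a world iff ψ holds at some accessible world.
Let φ = not Dia s. Evaluate φ at each world:
  u (successors {v, x, y, z, t}): φ is false.
  v (successors {u, w, x, y, t}): φ is false.
  w (successors {v, y, t}): φ is false.
  x (successors {u, v, z, t, m}): φ is false.
  y (successors {u, v, w, m}): φ is false.
  z (successors {u, x, z, t, m}): φ is false.
  t (successors {u, v, w, x, z}): φ is false.
  m (successors {x, y, z, m}): φ is false.
For instance, at z:
  At z: Dia s is true, so not Dia s is false.
    At z: Dia s requires s at some successor in {u, x, z, t, m}.
      s holds at u, so Dia s is true at z.

No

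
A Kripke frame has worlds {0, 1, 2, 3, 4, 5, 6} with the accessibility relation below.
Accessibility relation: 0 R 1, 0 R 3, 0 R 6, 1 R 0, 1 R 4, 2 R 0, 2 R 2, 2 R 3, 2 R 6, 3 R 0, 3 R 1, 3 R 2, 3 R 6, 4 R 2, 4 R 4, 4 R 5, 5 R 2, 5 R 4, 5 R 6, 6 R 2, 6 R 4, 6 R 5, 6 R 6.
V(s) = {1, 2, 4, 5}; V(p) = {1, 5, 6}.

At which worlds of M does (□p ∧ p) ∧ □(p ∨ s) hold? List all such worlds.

Let φ = (□p ∧ p) ∧ □(p ∨ s). Evaluate φ at each world:
  0 (successors {1, 3, 6}): φ is false.
  1 (successors {0, 4}): φ is false.
  2 (successors {0, 2, 3, 6}): φ is false.
  3 (successors {0, 1, 2, 6}): φ is false.
  4 (successors {2, 4, 5}): φ is false.
  5 (successors {2, 4, 6}): φ is false.
  6 (successors {2, 4, 5, 6}): φ is false.
For instance, at 0:
  At 0: □p ∧ p is false, □(p ∨ s) is false, so (□p ∧ p) ∧ □(p ∨ s) is false.
    At 0: □p is false, p is false, so □p ∧ p is false.
      At 0: □p requires p at every successor {1, 3, 6}.
        p fails at 3, so □p is false at 0.
    At 0: □(p ∨ s) requires p ∨ s at every successor {1, 3, 6}.
      p ∨ s fails at 3, so □(p ∨ s) is false at 0.
Satisfying worlds: none.

none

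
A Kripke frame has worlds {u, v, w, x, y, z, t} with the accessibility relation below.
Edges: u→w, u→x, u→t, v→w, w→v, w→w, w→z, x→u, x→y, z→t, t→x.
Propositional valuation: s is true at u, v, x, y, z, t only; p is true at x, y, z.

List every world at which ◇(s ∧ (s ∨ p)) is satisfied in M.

u, w, x, z, t

Let φ = ◇(s ∧ (s ∨ p)). Evaluate φ at each world:
  u (successors {w, x, t}): φ is true.
  v (successors {w}): φ is false.
  w (successors {v, w, z}): φ is true.
  x (successors {u, y}): φ is true.
  y (successors ∅): φ is false.
  z (successors {t}): φ is true.
  t (successors {x}): φ is true.
For instance, at z:
  At z: ◇(s ∧ (s ∨ p)) requires s ∧ (s ∨ p) at some successor in {t}.
    s ∧ (s ∨ p) holds at t, so ◇(s ∧ (s ∨ p)) is true at z.
Satisfying worlds: {u, w, x, z, t}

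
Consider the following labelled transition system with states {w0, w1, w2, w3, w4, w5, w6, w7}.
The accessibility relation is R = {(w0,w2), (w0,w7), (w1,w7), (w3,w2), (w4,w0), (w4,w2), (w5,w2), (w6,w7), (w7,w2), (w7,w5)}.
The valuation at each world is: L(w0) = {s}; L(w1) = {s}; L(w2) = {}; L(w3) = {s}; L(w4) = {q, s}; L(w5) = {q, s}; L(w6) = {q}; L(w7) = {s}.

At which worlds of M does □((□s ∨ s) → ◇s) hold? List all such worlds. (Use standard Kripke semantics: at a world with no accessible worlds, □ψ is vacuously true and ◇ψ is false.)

Recall that □ψ holds at a world iff ψ holds at every accessible world, and ◇ψ holds iff ψ holds at some accessible world.
Let φ = □((□s ∨ s) → ◇s). Evaluate φ at each world:
  w0 (successors {w2, w7}): φ is false.
  w1 (successors {w7}): φ is true.
  w2 (successors ∅): φ is true.
  w3 (successors {w2}): φ is false.
  w4 (successors {w0, w2}): φ is false.
  w5 (successors {w2}): φ is false.
  w6 (successors {w7}): φ is true.
  w7 (successors {w2, w5}): φ is false.
For instance, at w5:
  At w5: □((□s ∨ s) → ◇s) requires (□s ∨ s) → ◇s at every successor {w2}.
    (□s ∨ s) → ◇s fails at w2, so □((□s ∨ s) → ◇s) is false at w5.
      At w2: □s ∨ s is true, ◇s is false, so (□s ∨ s) → ◇s is false.
Satisfying worlds: {w1, w2, w6}

w1, w2, w6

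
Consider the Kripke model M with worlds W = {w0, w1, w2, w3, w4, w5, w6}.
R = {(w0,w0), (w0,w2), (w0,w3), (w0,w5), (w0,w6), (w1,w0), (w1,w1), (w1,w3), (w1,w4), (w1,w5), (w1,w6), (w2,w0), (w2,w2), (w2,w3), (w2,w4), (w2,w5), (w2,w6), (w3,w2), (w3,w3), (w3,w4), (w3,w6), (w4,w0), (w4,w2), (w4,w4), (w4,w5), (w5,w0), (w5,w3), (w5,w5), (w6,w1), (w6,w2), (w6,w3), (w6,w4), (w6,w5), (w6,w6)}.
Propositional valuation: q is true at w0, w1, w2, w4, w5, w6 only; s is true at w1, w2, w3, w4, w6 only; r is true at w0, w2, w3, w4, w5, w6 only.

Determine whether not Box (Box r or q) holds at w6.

At w6: Box (Box r or q) is true, so not Box (Box r or q) is false.
  At w6: Box (Box r or q) requires Box r or q at every successor {w1, w2, w3, w4, w5, w6}.
    At w1: Box r or q is true.
    At w2: Box r or q is true.
    At w3: Box r or q is true.
    At w4: Box r or q is true.
    At w5: Box r or q is true.
    At w6: Box r or q is true.
  So Box (Box r or q) is true at w6.

No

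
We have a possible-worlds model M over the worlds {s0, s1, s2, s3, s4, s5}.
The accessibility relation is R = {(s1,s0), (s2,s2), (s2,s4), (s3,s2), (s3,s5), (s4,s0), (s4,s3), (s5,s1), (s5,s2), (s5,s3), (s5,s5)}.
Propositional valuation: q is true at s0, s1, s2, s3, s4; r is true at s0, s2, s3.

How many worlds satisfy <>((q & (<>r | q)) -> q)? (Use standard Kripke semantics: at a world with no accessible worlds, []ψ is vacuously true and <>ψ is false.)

Let φ = <>((q & (<>r | q)) -> q). Evaluate φ at each world:
  s0 (successors ∅): φ is false.
  s1 (successors {s0}): φ is true.
  s2 (successors {s2, s4}): φ is true.
  s3 (successors {s2, s5}): φ is true.
  s4 (successors {s0, s3}): φ is true.
  s5 (successors {s1, s2, s3, s5}): φ is true.
For instance, at s4:
  At s4: <>((q & (<>r | q)) -> q) requires (q & (<>r | q)) -> q at some successor in {s0, s3}.
    (q & (<>r | q)) -> q holds at s0, so <>((q & (<>r | q)) -> q) is true at s4.
      At s0: q & (<>r | q) is true, q is true, so (q & (<>r | q)) -> q is true.
Satisfying worlds: {s1, s2, s3, s4, s5}

5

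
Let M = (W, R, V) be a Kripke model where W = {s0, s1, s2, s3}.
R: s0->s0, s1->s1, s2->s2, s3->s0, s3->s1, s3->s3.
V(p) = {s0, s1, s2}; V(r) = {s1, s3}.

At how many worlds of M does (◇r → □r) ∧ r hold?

Let φ = (◇r → □r) ∧ r. Evaluate φ at each world:
  s0 (successors {s0}): φ is false.
  s1 (successors {s1}): φ is true.
  s2 (successors {s2}): φ is false.
  s3 (successors {s0, s1, s3}): φ is false.
For instance, at s0:
  At s0: ◇r → □r is true, r is false, so (◇r → □r) ∧ r is false.
    At s0: ◇r is false, □r is false, so ◇r → □r is true.
      At s0: ◇r requires r at some successor in {s0}.
        At s0: r is false.
      So ◇r is false at s0.
      At s0: □r requires r at every successor {s0}.
        r fails at s0, so □r is false at s0.
Satisfying worlds: {s1}

1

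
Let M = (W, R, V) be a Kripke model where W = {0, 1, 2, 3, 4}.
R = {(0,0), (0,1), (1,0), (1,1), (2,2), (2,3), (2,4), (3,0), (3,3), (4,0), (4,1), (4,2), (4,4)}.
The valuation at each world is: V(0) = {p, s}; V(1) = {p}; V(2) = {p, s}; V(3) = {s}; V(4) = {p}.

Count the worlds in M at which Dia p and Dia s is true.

5

Let φ = Dia p and Dia s. Evaluate φ at each world:
  0 (successors {0, 1}): φ is true.
  1 (successors {0, 1}): φ is true.
  2 (successors {2, 3, 4}): φ is true.
  3 (successors {0, 3}): φ is true.
  4 (successors {0, 1, 2, 4}): φ is true.
For instance, at 2:
  At 2: Dia p is true, Dia s is true, so Dia p and Dia s is true.
    At 2: Dia p requires p at some successor in {2, 3, 4}.
      p holds at 2, so Dia p is true at 2.
    At 2: Dia s requires s at some successor in {2, 3, 4}.
      s holds at 2, so Dia s is true at 2.
Satisfying worlds: {0, 1, 2, 3, 4}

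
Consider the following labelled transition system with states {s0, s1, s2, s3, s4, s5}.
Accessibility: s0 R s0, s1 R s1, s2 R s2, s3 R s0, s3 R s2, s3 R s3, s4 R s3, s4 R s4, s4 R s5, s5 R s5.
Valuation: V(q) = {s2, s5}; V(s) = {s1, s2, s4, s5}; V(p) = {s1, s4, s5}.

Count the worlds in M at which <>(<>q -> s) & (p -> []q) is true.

4

Let φ = <>(<>q -> s) & (p -> []q). Evaluate φ at each world:
  s0 (successors {s0}): φ is true.
  s1 (successors {s1}): φ is false.
  s2 (successors {s2}): φ is true.
  s3 (successors {s0, s2, s3}): φ is true.
  s4 (successors {s3, s4, s5}): φ is false.
  s5 (successors {s5}): φ is true.
For instance, at s2:
  At s2: <>(<>q -> s) is true, p -> []q is true, so <>(<>q -> s) & (p -> []q) is true.
    At s2: <>(<>q -> s) requires <>q -> s at some successor in {s2}.
      <>q -> s holds at s2, so <>(<>q -> s) is true at s2.
    At s2: p is false, []q is true, so p -> []q is true.
      At s2: []q requires q at every successor {s2}.
        At s2: q is true.
      So []q is true at s2.
Satisfying worlds: {s0, s2, s3, s5}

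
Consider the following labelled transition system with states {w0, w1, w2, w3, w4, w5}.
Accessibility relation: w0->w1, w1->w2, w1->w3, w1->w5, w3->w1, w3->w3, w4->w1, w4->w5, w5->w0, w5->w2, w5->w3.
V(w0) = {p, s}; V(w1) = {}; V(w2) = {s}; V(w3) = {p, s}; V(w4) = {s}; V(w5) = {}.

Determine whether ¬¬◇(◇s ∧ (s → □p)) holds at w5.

Recall that □ψ holds at a world iff ψ holds at every accessible world, and ◇ψ holds iff ψ holds at some accessible world.
At w5: ¬◇(◇s ∧ (s → □p)) is true, so ¬¬◇(◇s ∧ (s → □p)) is false.
  At w5: ◇(◇s ∧ (s → □p)) is false, so ¬◇(◇s ∧ (s → □p)) is true.
    At w5: ◇(◇s ∧ (s → □p)) requires ◇s ∧ (s → □p) at some successor in {w0, w2, w3}.
      At w0: ◇s ∧ (s → □p) is false.
      At w2: ◇s ∧ (s → □p) is false.
      At w3: ◇s ∧ (s → □p) is false.
    So ◇(◇s ∧ (s → □p)) is false at w5.

No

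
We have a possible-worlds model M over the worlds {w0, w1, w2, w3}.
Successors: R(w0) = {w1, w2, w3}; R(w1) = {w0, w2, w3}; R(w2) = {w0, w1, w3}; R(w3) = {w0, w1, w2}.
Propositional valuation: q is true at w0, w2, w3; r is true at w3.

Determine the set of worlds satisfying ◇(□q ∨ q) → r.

Let φ = ◇(□q ∨ q) → r. Evaluate φ at each world:
  w0 (successors {w1, w2, w3}): φ is false.
  w1 (successors {w0, w2, w3}): φ is false.
  w2 (successors {w0, w1, w3}): φ is false.
  w3 (successors {w0, w1, w2}): φ is true.
For instance, at w3:
  At w3: ◇(□q ∨ q) is true, r is true, so ◇(□q ∨ q) → r is true.
    At w3: ◇(□q ∨ q) requires □q ∨ q at some successor in {w0, w1, w2}.
      □q ∨ q holds at w0, so ◇(□q ∨ q) is true at w3.
Satisfying worlds: {w3}

w3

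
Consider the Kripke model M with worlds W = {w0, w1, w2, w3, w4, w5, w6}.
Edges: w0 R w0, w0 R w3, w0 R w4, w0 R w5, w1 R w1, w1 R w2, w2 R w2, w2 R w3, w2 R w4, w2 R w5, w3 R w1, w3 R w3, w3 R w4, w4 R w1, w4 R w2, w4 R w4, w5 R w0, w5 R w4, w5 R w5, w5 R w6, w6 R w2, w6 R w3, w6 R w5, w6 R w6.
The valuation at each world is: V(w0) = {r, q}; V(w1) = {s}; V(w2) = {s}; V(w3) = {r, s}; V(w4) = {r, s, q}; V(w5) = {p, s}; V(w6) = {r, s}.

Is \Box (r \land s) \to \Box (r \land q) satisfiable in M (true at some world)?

Yes

Let φ = \Box (r \land s) \to \Box (r \land q). Evaluate φ at each world:
  w0 (successors {w0, w3, w4, w5}): φ is true.
  w1 (successors {w1, w2}): φ is true.
  w2 (successors {w2, w3, w4, w5}): φ is true.
  w3 (successors {w1, w3, w4}): φ is true.
  w4 (successors {w1, w2, w4}): φ is true.
  w5 (successors {w0, w4, w5, w6}): φ is true.
  w6 (successors {w2, w3, w5, w6}): φ is true.
Detail at w0 (witness):
  At w0: \Box (r \land s) is false, \Box (r \land q) is false, so \Box (r \land s) \to \Box (r \land q) is true.
    At w0: \Box (r \land s) requires r \land s at every successor {w0, w3, w4, w5}.
      r \land s fails at w0, so \Box (r \land s) is false at w0.
    At w0: \Box (r \land q) requires r \land q at every successor {w0, w3, w4, w5}.
      r \land q fails at w3, so \Box (r \land q) is false at w0.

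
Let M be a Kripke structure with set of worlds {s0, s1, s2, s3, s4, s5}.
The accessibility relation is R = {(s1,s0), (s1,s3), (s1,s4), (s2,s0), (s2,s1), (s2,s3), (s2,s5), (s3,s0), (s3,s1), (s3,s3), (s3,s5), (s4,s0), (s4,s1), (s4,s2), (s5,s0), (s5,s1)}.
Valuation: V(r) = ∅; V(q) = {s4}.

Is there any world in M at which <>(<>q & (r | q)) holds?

No

Recall that <>ψ holds at a world iff ψ holds at some accessible world.
Let φ = <>(<>q & (r | q)). Evaluate φ at each world:
  s0 (successors ∅): φ is false.
  s1 (successors {s0, s3, s4}): φ is false.
  s2 (successors {s0, s1, s3, s5}): φ is false.
  s3 (successors {s0, s1, s3, s5}): φ is false.
  s4 (successors {s0, s1, s2}): φ is false.
  s5 (successors {s0, s1}): φ is false.
For instance, at s5:
  At s5: <>(<>q & (r | q)) requires <>q & (r | q) at some successor in {s0, s1}.
    At s0: <>q & (r | q) is false.
    At s1: <>q & (r | q) is false.
  So <>(<>q & (r | q)) is false at s5.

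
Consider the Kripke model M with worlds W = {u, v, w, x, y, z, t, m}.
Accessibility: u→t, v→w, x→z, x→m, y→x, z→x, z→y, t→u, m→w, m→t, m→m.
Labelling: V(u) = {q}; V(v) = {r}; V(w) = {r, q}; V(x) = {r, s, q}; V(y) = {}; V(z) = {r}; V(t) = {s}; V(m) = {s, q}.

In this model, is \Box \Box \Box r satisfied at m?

No

Recall that \Box ψ holds at a world iff ψ holds at every accessible world, and \Diamond ψ holds iff ψ holds at some accessible world.
At m: \Box \Box \Box r requires \Box \Box r at every successor {w, t, m}.
  \Box \Box r fails at t, so \Box \Box \Box r is false at m.
    At t: \Box \Box r requires \Box r at every successor {u}.
      \Box r fails at u, so \Box \Box r is false at t.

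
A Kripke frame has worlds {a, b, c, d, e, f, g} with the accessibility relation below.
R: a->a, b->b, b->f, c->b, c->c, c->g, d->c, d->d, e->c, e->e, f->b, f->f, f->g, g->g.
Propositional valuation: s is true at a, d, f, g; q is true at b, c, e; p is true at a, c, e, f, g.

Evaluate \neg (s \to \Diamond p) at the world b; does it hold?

At b: s \to \Diamond p is true, so \neg (s \to \Diamond p) is false.
  At b: s is false, \Diamond p is true, so s \to \Diamond p is true.
    At b: \Diamond p requires p at some successor in {b, f}.
      p holds at f, so \Diamond p is true at b.

No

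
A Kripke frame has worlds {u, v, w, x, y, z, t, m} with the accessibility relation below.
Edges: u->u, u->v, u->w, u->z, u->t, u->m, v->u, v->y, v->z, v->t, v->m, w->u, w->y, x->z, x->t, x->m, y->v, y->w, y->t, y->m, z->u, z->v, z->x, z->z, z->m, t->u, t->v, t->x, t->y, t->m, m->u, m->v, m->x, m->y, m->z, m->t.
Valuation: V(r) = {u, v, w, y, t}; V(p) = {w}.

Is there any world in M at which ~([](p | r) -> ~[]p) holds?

Recall that []ψ holds at a world iff ψ holds at every accessible world, and <>ψ holds iff ψ holds at some accessible world.
Let φ = ~([](p | r) -> ~[]p). Evaluate φ at each world:
  u (successors {u, v, w, z, t, m}): φ is false.
  v (successors {u, y, z, t, m}): φ is false.
  w (successors {u, y}): φ is false.
  x (successors {z, t, m}): φ is false.
  y (successors {v, w, t, m}): φ is false.
  z (successors {u, v, x, z, m}): φ is false.
  t (successors {u, v, x, y, m}): φ is false.
  m (successors {u, v, x, y, z, t}): φ is false.
For instance, at v:
  At v: [](p | r) -> ~[]p is true, so ~([](p | r) -> ~[]p) is false.
    At v: [](p | r) is false, ~[]p is true, so [](p | r) -> ~[]p is true.
      At v: [](p | r) requires p | r at every successor {u, y, z, t, m}.
        p | r fails at z, so [](p | r) is false at v.
      At v: []p is false, so ~[]p is true.

No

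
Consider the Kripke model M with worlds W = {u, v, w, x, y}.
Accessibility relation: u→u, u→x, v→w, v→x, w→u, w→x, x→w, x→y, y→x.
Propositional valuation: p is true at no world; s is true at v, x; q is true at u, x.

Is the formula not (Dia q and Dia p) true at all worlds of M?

Yes

Let φ = not (Dia q and Dia p). Evaluate φ at each world:
  u (successors {u, x}): φ is true.
  v (successors {w, x}): φ is true.
  w (successors {u, x}): φ is true.
  x (successors {w, y}): φ is true.
  y (successors {x}): φ is true.
For instance, at u:
  At u: Dia q and Dia p is false, so not (Dia q and Dia p) is true.
    At u: Dia q is true, Dia p is false, so Dia q and Dia p is false.
      At u: Dia q requires q at some successor in {u, x}.
        q holds at u, so Dia q is true at u.
      At u: Dia p requires p at some successor in {u, x}.
        At u: p is false.
        At x: p is false.
      So Dia p is false at u.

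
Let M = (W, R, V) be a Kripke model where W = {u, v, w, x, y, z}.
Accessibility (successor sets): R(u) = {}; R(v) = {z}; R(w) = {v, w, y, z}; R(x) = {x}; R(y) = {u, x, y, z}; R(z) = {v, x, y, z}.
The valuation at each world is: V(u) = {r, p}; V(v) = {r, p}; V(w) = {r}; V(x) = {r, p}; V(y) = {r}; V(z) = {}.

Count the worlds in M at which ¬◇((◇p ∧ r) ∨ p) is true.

Recall that ◇ψ holds at a world iff ψ holds at some accessible world.
Let φ = ¬◇((◇p ∧ r) ∨ p). Evaluate φ at each world:
  u (successors ∅): φ is true.
  v (successors {z}): φ is true.
  w (successors {v, w, y, z}): φ is false.
  x (successors {x}): φ is false.
  y (successors {u, x, y, z}): φ is false.
  z (successors {v, x, y, z}): φ is false.
For instance, at w:
  At w: ◇((◇p ∧ r) ∨ p) is true, so ¬◇((◇p ∧ r) ∨ p) is false.
    At w: ◇((◇p ∧ r) ∨ p) requires (◇p ∧ r) ∨ p at some successor in {v, w, y, z}.
      (◇p ∧ r) ∨ p holds at v, so ◇((◇p ∧ r) ∨ p) is true at w.
Satisfying worlds: {u, v}

2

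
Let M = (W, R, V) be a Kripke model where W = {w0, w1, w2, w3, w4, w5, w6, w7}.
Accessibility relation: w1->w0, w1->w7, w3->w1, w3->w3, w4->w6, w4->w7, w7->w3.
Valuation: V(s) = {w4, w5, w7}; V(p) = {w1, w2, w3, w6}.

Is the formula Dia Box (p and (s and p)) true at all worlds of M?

No

Let φ = Dia Box (p and (s and p)). Evaluate φ at each world:
  w0 (successors ∅): φ is false.
  w1 (successors {w0, w7}): φ is true.
  w2 (successors ∅): φ is false.
  w3 (successors {w1, w3}): φ is false.
  w4 (successors {w6, w7}): φ is true.
  w5 (successors ∅): φ is false.
  w6 (successors ∅): φ is false.
  w7 (successors {w3}): φ is false.
Detail at w0 (counterexample):
  At w0: no accessible worlds, so Dia Box (p and (s and p)) is false.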